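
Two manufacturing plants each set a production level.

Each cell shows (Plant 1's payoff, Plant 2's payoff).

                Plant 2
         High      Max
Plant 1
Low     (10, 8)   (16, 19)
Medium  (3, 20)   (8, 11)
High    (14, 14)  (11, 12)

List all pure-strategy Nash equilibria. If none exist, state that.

(Low, Max) and (High, High)

(Low, High): Plant 1 can switch to High (10 → 14). Not NE.
(Low, Max): Plant 1 gets 16, best alternative 11; Plant 2 gets 19, best alternative 8. No profitable deviation — NE.
(Medium, High): Plant 1 can switch to Low (3 → 10). Not NE.
(Medium, Max): Plant 1 can switch to Low (8 → 16). Not NE.
(High, High): Plant 1 gets 14, best alternative 10; Plant 2 gets 14, best alternative 12. No profitable deviation — NE.
(High, Max): Plant 1 can switch to Low (11 → 16). Not NE.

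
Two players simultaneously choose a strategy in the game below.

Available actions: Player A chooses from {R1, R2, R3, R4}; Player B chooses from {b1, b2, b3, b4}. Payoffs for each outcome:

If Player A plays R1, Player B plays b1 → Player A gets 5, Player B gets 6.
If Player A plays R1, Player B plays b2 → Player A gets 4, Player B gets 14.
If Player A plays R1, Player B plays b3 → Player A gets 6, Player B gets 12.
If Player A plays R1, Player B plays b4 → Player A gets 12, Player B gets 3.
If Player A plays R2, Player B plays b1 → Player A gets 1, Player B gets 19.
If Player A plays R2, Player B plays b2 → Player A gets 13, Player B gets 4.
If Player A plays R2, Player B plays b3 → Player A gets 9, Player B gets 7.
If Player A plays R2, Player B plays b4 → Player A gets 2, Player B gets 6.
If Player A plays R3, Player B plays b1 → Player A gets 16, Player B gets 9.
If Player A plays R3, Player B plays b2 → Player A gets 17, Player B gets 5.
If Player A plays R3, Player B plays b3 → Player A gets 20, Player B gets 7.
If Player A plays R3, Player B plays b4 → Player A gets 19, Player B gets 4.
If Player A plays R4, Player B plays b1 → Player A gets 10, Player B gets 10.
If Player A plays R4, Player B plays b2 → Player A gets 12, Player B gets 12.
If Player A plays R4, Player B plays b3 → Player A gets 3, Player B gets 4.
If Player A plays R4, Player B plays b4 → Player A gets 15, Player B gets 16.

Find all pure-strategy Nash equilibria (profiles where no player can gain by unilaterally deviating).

(R1, b1): Player A can switch to R3 (5 → 16). Not NE.
(R1, b2): Player A can switch to R2 (4 → 13). Not NE.
(R1, b3): Player A can switch to R2 (6 → 9). Not NE.
(R1, b4): Player A can switch to R3 (12 → 19). Not NE.
(R2, b1): Player A can switch to R1 (1 → 5). Not NE.
(R2, b2): Player A can switch to R3 (13 → 17). Not NE.
(R2, b3): Player A can switch to R3 (9 → 20). Not NE.
(R2, b4): Player A can switch to R1 (2 → 12). Not NE.
(R3, b1): Player A gets 16, best alternative 10; Player B gets 9, best alternative 7. No profitable deviation — NE.
(R3, b2): Player B can switch to b1 (5 → 9). Not NE.
(R3, b3): Player B can switch to b1 (7 → 9). Not NE.
(R3, b4): Player B can switch to b1 (4 → 9). Not NE.
(R4, b1): Player A can switch to R3 (10 → 16). Not NE.
(The remaining 3 profiles each have a profitable deviation by the same check.)

Pure NE: (R3, b1)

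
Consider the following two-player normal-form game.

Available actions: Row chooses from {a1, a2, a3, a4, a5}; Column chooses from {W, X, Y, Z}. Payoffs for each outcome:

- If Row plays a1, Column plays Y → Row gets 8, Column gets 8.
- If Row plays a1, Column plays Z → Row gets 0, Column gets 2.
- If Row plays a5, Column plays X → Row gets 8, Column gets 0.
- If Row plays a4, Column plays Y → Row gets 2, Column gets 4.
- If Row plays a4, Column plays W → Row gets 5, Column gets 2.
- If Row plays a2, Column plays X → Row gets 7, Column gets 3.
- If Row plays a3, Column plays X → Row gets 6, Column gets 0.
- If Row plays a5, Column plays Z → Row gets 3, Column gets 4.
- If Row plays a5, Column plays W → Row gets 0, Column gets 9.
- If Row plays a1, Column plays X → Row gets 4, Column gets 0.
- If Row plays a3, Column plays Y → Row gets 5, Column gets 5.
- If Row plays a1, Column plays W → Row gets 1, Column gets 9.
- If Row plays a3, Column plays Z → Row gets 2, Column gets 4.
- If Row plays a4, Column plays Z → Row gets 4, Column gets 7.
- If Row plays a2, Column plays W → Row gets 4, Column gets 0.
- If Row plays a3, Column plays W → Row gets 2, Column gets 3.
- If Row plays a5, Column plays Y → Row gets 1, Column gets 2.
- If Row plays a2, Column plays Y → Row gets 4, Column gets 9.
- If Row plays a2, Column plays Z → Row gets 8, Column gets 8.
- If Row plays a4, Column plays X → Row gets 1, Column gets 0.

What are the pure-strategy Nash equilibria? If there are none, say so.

Row against W: payoffs 1, 4, 2, 5, 0 → best response a4.
Row against X: payoffs 4, 7, 6, 1, 8 → best response a5.
Row against Y: payoffs 8, 4, 5, 2, 1 → best response a1.
Row against Z: payoffs 0, 8, 2, 4, 3 → best response a2.
Column against a1: payoffs 9, 0, 8, 2 → best response W.
Column against a2: payoffs 0, 3, 9, 8 → best response Y.
Column against a3: payoffs 3, 0, 5, 4 → best response Y.
Column against a4: payoffs 2, 0, 4, 7 → best response Z.
Column against a5: payoffs 9, 0, 2, 4 → best response W.
No profile is a mutual best response for all players.

This game has no pure Nash equilibrium.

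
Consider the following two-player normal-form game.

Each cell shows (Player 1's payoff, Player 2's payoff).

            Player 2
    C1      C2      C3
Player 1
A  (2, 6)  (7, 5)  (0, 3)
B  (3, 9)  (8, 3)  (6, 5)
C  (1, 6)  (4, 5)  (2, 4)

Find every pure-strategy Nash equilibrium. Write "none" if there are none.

Mark each player's best response to every combination of opponents' strategies; a profile where every player is best-responding is a pure Nash equilibrium.
Player 1 against C1: payoffs 2, 3, 1 → best response B.
Player 1 against C2: payoffs 7, 8, 4 → best response B.
Player 1 against C3: payoffs 0, 6, 2 → best response B.
Player 2 against A: payoffs 6, 5, 3 → best response C1.
Player 2 against B: payoffs 9, 3, 5 → best response C1.
Player 2 against C: payoffs 6, 5, 4 → best response C1.
Mutual best responses: (B, C1).

(B, C1)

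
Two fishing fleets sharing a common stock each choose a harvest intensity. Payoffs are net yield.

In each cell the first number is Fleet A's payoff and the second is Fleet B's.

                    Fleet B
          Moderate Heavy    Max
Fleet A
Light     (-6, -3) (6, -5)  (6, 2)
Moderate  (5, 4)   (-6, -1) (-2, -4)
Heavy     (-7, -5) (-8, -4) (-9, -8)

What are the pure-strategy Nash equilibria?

Fleet A against Moderate: payoffs -6, 5, -7 → best response Moderate.
Fleet A against Heavy: payoffs 6, -6, -8 → best response Light.
Fleet A against Max: payoffs 6, -2, -9 → best response Light.
Fleet B against Light: payoffs -3, -5, 2 → best response Max.
Fleet B against Moderate: payoffs 4, -1, -4 → best response Moderate.
Fleet B against Heavy: payoffs -5, -4, -8 → best response Heavy.
Mutual best responses: (Light, Max); (Moderate, Moderate).

(Light, Max) and (Moderate, Moderate)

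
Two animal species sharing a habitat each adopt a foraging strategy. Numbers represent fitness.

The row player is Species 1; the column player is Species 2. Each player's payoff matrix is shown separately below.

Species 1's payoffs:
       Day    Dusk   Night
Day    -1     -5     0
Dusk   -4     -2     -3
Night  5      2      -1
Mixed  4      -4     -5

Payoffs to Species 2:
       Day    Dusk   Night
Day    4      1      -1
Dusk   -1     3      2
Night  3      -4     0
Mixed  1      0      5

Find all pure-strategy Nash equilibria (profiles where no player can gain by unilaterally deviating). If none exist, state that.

The unique pure-strategy Nash equilibrium is (Night, Day).

Species 1 against Day: payoffs -1, -4, 5, 4 → best response Night.
Species 1 against Dusk: payoffs -5, -2, 2, -4 → best response Night.
Species 1 against Night: payoffs 0, -3, -1, -5 → best response Day.
Species 2 against Day: payoffs 4, 1, -1 → best response Day.
Species 2 against Dusk: payoffs -1, 3, 2 → best response Dusk.
Species 2 against Night: payoffs 3, -4, 0 → best response Day.
Species 2 against Mixed: payoffs 1, 0, 5 → best response Night.
Mutual best responses: (Night, Day).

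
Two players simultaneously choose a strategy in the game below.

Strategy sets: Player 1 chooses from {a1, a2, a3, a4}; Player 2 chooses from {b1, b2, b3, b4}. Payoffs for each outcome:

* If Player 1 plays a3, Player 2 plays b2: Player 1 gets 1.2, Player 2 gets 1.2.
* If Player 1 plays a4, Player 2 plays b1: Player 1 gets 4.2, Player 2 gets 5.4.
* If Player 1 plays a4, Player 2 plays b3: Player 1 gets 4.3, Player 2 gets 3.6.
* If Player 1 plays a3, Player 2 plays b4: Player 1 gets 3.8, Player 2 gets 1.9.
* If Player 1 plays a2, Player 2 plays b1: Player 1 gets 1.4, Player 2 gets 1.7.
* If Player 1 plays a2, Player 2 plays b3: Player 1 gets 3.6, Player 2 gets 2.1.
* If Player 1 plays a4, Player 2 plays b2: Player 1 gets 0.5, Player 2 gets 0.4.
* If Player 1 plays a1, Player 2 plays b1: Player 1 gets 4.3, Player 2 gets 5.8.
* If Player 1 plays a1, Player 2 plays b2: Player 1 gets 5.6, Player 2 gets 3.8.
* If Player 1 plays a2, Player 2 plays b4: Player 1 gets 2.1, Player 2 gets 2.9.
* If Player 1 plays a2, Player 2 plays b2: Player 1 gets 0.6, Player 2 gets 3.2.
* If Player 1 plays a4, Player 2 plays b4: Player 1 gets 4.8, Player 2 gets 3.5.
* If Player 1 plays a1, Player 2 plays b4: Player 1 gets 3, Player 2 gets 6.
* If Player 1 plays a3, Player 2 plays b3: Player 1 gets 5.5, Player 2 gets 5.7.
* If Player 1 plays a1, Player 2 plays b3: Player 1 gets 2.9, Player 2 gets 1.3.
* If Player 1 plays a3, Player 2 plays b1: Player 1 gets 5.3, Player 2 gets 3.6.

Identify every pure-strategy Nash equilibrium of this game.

(a1, b1): Player 1 can switch to a3 (4.3 → 5.3). Not NE.
(a1, b2): Player 2 can switch to b1 (3.8 → 5.8). Not NE.
(a1, b3): Player 1 can switch to a2 (2.9 → 3.6). Not NE.
(a1, b4): Player 1 can switch to a3 (3 → 3.8). Not NE.
(a2, b1): Player 1 can switch to a1 (1.4 → 4.3). Not NE.
(a2, b2): Player 1 can switch to a1 (0.6 → 5.6). Not NE.
(a3, b3): Player 1 gets 5.5, best alternative 4.3; Player 2 gets 5.7, best alternative 3.6. No profitable deviation — NE.
(The remaining 9 profiles each have a profitable deviation by the same check.)

The unique pure-strategy Nash equilibrium is (a3, b3).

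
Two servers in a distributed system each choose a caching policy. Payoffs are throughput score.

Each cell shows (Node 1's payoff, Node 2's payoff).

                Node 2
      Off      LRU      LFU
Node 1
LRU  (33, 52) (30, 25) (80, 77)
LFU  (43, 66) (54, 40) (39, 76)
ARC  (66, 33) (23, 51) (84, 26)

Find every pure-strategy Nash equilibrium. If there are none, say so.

none

(LRU, Off): Node 1 can switch to LFU (33 → 43). Not NE.
(LRU, LRU): Node 1 can switch to LFU (30 → 54). Not NE.
(LRU, LFU): Node 1 can switch to ARC (80 → 84). Not NE.
(LFU, Off): Node 1 can switch to ARC (43 → 66). Not NE.
(LFU, LRU): Node 2 can switch to Off (40 → 66). Not NE.
(LFU, LFU): Node 1 can switch to LRU (39 → 80). Not NE.
(ARC, Off): Node 2 can switch to LRU (33 → 51). Not NE.
(ARC, LRU): Node 1 can switch to LRU (23 → 30). Not NE.
(ARC, LFU): Node 2 can switch to Off (26 → 33). Not NE.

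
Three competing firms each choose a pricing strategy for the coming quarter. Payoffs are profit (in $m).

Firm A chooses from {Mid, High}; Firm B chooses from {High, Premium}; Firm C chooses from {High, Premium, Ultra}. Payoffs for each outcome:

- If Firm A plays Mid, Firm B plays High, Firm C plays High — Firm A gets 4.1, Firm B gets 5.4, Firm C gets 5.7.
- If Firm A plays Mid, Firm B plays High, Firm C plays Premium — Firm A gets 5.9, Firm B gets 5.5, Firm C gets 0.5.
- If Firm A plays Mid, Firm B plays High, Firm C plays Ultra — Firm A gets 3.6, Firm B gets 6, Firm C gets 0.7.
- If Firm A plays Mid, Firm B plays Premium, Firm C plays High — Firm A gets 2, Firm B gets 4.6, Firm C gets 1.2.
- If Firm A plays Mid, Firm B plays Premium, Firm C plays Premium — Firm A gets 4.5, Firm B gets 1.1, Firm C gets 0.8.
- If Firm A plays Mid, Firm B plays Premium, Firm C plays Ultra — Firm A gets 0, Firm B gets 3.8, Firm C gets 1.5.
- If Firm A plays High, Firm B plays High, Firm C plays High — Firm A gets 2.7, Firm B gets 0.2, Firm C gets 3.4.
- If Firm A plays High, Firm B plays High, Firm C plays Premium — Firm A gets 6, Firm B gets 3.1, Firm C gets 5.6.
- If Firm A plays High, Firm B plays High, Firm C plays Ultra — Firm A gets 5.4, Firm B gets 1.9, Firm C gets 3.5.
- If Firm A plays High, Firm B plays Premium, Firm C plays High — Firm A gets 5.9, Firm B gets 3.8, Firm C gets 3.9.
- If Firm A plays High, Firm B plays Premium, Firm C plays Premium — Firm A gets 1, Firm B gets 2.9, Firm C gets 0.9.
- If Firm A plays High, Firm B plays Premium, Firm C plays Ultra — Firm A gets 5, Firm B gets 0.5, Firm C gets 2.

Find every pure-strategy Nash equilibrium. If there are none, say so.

The pure Nash equilibria are (Mid, High, High) and (High, High, Premium) and (High, Premium, High).

Firm A against (High, High): payoffs 4.1, 2.7 → best response Mid.
Firm A against (High, Premium): payoffs 5.9, 6 → best response High.
Firm A against (High, Ultra): payoffs 3.6, 5.4 → best response High.
Firm A against (Premium, High): payoffs 2, 5.9 → best response High.
Firm A against (Premium, Premium): payoffs 4.5, 1 → best response Mid.
Firm A against (Premium, Ultra): payoffs 0, 5 → best response High.
Firm B against (Mid, High): payoffs 5.4, 4.6 → best response High.
Firm B against (Mid, Premium): payoffs 5.5, 1.1 → best response High.
Firm B against (Mid, Ultra): payoffs 6, 3.8 → best response High.
Firm B against (High, High): payoffs 0.2, 3.8 → best response Premium.
Firm B against (High, Premium): payoffs 3.1, 2.9 → best response High.
Firm B against (High, Ultra): payoffs 1.9, 0.5 → best response High.
Firm C against (Mid, High): payoffs 5.7, 0.5, 0.7 → best response High.
Firm C against (Mid, Premium): payoffs 1.2, 0.8, 1.5 → best response Ultra.
Firm C against (High, High): payoffs 3.4, 5.6, 3.5 → best response Premium.
Firm C against (High, Premium): payoffs 3.9, 0.9, 2 → best response High.
Mutual best responses: (Mid, High, High); (High, High, Premium); (High, Premium, High).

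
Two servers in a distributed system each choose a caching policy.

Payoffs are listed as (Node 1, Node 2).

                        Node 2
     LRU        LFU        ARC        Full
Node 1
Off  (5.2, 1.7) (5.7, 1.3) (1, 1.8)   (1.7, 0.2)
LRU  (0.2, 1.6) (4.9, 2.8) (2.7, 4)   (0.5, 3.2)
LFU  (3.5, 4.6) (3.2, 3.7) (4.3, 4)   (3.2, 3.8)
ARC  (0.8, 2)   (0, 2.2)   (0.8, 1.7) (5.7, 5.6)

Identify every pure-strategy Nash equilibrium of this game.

The unique pure-strategy Nash equilibrium is (ARC, Full).

(Off, LRU): Node 2 can switch to ARC (1.7 → 1.8). Not NE.
(Off, LFU): Node 2 can switch to LRU (1.3 → 1.7). Not NE.
(Off, ARC): Node 1 can switch to LRU (1 → 2.7). Not NE.
(Off, Full): Node 1 can switch to LFU (1.7 → 3.2). Not NE.
(LRU, LRU): Node 1 can switch to Off (0.2 → 5.2). Not NE.
(LRU, LFU): Node 1 can switch to Off (4.9 → 5.7). Not NE.
(LRU, ARC): Node 1 can switch to LFU (2.7 → 4.3). Not NE.
(LRU, Full): Node 1 can switch to Off (0.5 → 1.7). Not NE.
(LFU, LRU): Node 1 can switch to Off (3.5 → 5.2). Not NE.
(LFU, LFU): Node 1 can switch to Off (3.2 → 5.7). Not NE.
(LFU, ARC): Node 2 can switch to LRU (4 → 4.6). Not NE.
(LFU, Full): Node 1 can switch to ARC (3.2 → 5.7). Not NE.
(ARC, Full): Node 1 gets 5.7, best alternative 3.2; Node 2 gets 5.6, best alternative 2.2. No profitable deviation — NE.
(The remaining 3 profiles each have a profitable deviation by the same check.)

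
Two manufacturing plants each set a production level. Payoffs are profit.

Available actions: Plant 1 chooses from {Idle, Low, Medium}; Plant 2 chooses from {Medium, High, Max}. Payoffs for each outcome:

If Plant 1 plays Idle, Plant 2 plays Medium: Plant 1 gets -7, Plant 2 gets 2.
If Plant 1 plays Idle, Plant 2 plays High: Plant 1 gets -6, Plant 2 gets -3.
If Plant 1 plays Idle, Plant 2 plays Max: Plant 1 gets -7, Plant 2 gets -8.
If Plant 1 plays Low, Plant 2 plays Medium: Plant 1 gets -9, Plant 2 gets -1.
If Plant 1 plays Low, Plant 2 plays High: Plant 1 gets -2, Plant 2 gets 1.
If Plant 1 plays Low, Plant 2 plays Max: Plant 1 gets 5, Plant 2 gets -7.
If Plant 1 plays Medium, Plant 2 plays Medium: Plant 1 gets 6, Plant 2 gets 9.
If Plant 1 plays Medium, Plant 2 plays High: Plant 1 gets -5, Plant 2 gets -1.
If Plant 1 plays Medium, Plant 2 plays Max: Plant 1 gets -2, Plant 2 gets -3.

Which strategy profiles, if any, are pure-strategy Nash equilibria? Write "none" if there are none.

Plant 1 against Medium: payoffs -7, -9, 6 → best response Medium.
Plant 1 against High: payoffs -6, -2, -5 → best response Low.
Plant 1 against Max: payoffs -7, 5, -2 → best response Low.
Plant 2 against Idle: payoffs 2, -3, -8 → best response Medium.
Plant 2 against Low: payoffs -1, 1, -7 → best response High.
Plant 2 against Medium: payoffs 9, -1, -3 → best response Medium.
Mutual best responses: (Low, High); (Medium, Medium).

(Low, High); (Medium, Medium)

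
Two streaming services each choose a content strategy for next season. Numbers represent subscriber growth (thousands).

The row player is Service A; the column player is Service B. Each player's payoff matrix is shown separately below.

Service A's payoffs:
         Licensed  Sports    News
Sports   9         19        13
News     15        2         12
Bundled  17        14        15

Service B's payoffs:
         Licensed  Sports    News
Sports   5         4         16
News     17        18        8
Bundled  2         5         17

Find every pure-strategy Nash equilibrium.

The unique pure-strategy Nash equilibrium is (Bundled, News).

(Sports, Licensed): Service A can switch to News (9 → 15). Not NE.
(Sports, Sports): Service B can switch to Licensed (4 → 5). Not NE.
(Sports, News): Service A can switch to Bundled (13 → 15). Not NE.
(News, Licensed): Service A can switch to Bundled (15 → 17). Not NE.
(News, Sports): Service A can switch to Sports (2 → 19). Not NE.
(News, News): Service A can switch to Sports (12 → 13). Not NE.
(Bundled, News): Service A gets 15, best alternative 13; Service B gets 17, best alternative 5. No profitable deviation — NE.
(The remaining 2 profiles each have a profitable deviation by the same check.)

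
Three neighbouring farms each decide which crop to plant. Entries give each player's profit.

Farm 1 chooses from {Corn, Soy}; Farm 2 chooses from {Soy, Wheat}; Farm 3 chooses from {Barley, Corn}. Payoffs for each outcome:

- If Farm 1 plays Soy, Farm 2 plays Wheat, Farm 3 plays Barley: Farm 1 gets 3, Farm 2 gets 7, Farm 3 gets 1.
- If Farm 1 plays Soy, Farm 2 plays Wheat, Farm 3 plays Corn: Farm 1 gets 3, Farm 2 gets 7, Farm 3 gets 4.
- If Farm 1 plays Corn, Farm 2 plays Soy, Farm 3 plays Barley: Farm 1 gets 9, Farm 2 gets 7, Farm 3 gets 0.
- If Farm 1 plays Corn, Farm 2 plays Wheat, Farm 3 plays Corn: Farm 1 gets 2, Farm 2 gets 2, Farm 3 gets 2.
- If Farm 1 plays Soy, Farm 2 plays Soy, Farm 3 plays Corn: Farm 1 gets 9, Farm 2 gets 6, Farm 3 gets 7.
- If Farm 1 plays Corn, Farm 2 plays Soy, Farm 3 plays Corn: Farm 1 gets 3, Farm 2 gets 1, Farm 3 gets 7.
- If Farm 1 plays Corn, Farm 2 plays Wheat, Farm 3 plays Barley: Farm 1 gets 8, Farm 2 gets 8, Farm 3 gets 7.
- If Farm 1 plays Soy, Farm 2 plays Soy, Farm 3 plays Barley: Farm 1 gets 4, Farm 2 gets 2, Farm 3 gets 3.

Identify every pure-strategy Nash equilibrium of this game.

(Corn, Soy, Barley): Farm 2 can switch to Wheat (7 → 8). Not NE.
(Corn, Soy, Corn): Farm 1 can switch to Soy (3 → 9). Not NE.
(Corn, Wheat, Barley): Farm 1 gets 8, best alternative 3; Farm 2 gets 8, best alternative 7; Farm 3 gets 7, best alternative 2. No profitable deviation — NE.
(Corn, Wheat, Corn): Farm 1 can switch to Soy (2 → 3). Not NE.
(Soy, Soy, Barley): Farm 1 can switch to Corn (4 → 9). Not NE.
(Soy, Soy, Corn): Farm 2 can switch to Wheat (6 → 7). Not NE.
(Soy, Wheat, Barley): Farm 1 can switch to Corn (3 → 8). Not NE.
(Soy, Wheat, Corn): Farm 1 gets 3, best alternative 2; Farm 2 gets 7, best alternative 6; Farm 3 gets 4, best alternative 1. No profitable deviation — NE.

The pure Nash equilibria are (Corn, Wheat, Barley) and (Soy, Wheat, Corn).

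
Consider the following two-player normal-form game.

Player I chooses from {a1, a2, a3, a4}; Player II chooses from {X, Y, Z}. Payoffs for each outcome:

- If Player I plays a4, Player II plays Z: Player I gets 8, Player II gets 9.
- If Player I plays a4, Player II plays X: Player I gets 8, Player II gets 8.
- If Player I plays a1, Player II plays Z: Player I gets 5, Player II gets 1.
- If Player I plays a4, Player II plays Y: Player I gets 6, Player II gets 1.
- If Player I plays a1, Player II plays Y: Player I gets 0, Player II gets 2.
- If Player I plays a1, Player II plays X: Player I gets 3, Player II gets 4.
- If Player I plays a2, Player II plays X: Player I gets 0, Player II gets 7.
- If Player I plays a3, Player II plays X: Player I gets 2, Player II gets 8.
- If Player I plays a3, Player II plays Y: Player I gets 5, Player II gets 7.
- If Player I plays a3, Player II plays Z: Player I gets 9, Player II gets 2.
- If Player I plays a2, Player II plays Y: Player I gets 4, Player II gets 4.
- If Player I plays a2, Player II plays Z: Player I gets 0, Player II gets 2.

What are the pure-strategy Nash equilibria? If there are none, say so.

No pure-strategy Nash equilibrium.

For each player, find the best response to each opponent profile; mutual best responses are the pure NE.
Player I against X: payoffs 3, 0, 2, 8 → best response a4.
Player I against Y: payoffs 0, 4, 5, 6 → best response a4.
Player I against Z: payoffs 5, 0, 9, 8 → best response a3.
Player II against a1: payoffs 4, 2, 1 → best response X.
Player II against a2: payoffs 7, 4, 2 → best response X.
Player II against a3: payoffs 8, 7, 2 → best response X.
Player II against a4: payoffs 8, 1, 9 → best response Z.
No profile is a mutual best response for all players.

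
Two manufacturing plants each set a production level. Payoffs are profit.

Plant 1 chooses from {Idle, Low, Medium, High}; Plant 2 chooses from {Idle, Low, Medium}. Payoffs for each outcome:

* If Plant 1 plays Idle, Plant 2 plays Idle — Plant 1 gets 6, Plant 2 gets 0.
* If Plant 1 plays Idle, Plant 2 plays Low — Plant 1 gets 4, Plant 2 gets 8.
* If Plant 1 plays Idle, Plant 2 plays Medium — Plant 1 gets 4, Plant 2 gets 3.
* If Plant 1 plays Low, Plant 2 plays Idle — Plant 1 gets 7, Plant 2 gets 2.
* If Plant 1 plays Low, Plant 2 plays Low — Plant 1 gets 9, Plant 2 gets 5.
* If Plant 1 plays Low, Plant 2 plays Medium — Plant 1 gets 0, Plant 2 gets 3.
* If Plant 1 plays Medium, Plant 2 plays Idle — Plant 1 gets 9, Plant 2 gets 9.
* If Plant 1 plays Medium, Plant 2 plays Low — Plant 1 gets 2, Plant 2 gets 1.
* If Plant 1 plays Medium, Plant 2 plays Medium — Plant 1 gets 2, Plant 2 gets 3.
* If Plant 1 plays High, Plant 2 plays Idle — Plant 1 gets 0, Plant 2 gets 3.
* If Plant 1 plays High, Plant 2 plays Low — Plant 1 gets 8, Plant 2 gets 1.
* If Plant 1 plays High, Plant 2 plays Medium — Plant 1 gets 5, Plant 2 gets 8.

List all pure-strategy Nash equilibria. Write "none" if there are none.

Check each profile: it is a Nash equilibrium iff no player can strictly gain by switching unilaterally.
(Idle, Idle): Plant 1 can switch to Low (6 → 7). Not NE.
(Idle, Low): Plant 1 can switch to Low (4 → 9). Not NE.
(Idle, Medium): Plant 1 can switch to High (4 → 5). Not NE.
(Low, Idle): Plant 1 can switch to Medium (7 → 9). Not NE.
(Low, Low): Plant 1 gets 9, best alternative 8; Plant 2 gets 5, best alternative 3. No profitable deviation — NE.
(Low, Medium): Plant 1 can switch to Idle (0 → 4). Not NE.
(Medium, Idle): Plant 1 gets 9, best alternative 7; Plant 2 gets 9, best alternative 3. No profitable deviation — NE.
(Medium, Low): Plant 1 can switch to Idle (2 → 4). Not NE.
(Medium, Medium): Plant 1 can switch to Idle (2 → 4). Not NE.
(High, Idle): Plant 1 can switch to Idle (0 → 6). Not NE.
(High, Low): Plant 1 can switch to Low (8 → 9). Not NE.
(High, Medium): Plant 1 gets 5, best alternative 4; Plant 2 gets 8, best alternative 3. No profitable deviation — NE.

Pure-strategy Nash equilibria: (Low, Low); (Medium, Idle); (High, Medium)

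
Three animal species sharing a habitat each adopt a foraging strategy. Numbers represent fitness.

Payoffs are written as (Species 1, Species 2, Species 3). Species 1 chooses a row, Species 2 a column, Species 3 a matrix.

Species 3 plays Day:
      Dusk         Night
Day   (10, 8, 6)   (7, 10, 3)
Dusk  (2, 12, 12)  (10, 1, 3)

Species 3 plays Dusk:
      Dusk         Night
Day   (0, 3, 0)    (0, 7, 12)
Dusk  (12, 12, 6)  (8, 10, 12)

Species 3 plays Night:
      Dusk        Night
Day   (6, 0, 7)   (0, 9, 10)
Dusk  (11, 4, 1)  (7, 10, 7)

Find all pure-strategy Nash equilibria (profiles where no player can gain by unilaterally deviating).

There is no pure-strategy Nash equilibrium.

Species 1 against (Dusk, Day): payoffs 10, 2 → best response Day.
Species 1 against (Dusk, Dusk): payoffs 0, 12 → best response Dusk.
Species 1 against (Dusk, Night): payoffs 6, 11 → best response Dusk.
Species 1 against (Night, Day): payoffs 7, 10 → best response Dusk.
Species 1 against (Night, Dusk): payoffs 0, 8 → best response Dusk.
Species 1 against (Night, Night): payoffs 0, 7 → best response Dusk.
Species 2 against (Day, Day): payoffs 8, 10 → best response Night.
Species 2 against (Day, Dusk): payoffs 3, 7 → best response Night.
Species 2 against (Day, Night): payoffs 0, 9 → best response Night.
Species 2 against (Dusk, Day): payoffs 12, 1 → best response Dusk.
Species 2 against (Dusk, Dusk): payoffs 12, 10 → best response Dusk.
Species 2 against (Dusk, Night): payoffs 4, 10 → best response Night.
Species 3 against (Day, Dusk): payoffs 6, 0, 7 → best response Night.
Species 3 against (Day, Night): payoffs 3, 12, 10 → best response Dusk.
Species 3 against (Dusk, Dusk): payoffs 12, 6, 1 → best response Day.
Species 3 against (Dusk, Night): payoffs 3, 12, 7 → best response Dusk.
No profile is a mutual best response for all players.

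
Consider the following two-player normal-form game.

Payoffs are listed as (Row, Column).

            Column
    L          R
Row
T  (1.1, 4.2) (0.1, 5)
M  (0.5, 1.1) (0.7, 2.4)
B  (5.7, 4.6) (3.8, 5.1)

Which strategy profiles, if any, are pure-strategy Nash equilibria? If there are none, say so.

Pure NE: (B, R)

For each strategy profile, look for a profitable unilateral deviation.
(T, L): Row can switch to B (1.1 → 5.7). Not NE.
(T, R): Row can switch to M (0.1 → 0.7). Not NE.
(M, L): Row can switch to T (0.5 → 1.1). Not NE.
(M, R): Row can switch to B (0.7 → 3.8). Not NE.
(B, L): Column can switch to R (4.6 → 5.1). Not NE.
(B, R): Row gets 3.8, best alternative 0.7; Column gets 5.1, best alternative 4.6. No profitable deviation — NE.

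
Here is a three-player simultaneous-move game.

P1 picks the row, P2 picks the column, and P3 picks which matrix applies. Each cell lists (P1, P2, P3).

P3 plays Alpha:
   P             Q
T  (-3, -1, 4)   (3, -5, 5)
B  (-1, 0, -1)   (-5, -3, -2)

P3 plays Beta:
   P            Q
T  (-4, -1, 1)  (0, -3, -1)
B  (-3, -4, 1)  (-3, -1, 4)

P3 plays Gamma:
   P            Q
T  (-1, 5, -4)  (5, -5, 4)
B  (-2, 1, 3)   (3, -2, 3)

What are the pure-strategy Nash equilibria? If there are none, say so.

There is no pure-strategy Nash equilibrium.

For each strategy profile, look for a profitable unilateral deviation.
(T, P, Alpha): P1 can switch to B (-3 → -1). Not NE.
(T, P, Beta): P1 can switch to B (-4 → -3). Not NE.
(T, P, Gamma): P3 can switch to Alpha (-4 → 4). Not NE.
(T, Q, Alpha): P2 can switch to P (-5 → -1). Not NE.
(T, Q, Beta): P2 can switch to P (-3 → -1). Not NE.
(T, Q, Gamma): P2 can switch to P (-5 → 5). Not NE.
(B, P, Alpha): P3 can switch to Beta (-1 → 1). Not NE.
(B, P, Beta): P2 can switch to Q (-4 → -1). Not NE.
(B, P, Gamma): P1 can switch to T (-2 → -1). Not NE.
(B, Q, Alpha): P1 can switch to T (-5 → 3). Not NE.
(The remaining 2 profiles each have a profitable deviation by the same check.)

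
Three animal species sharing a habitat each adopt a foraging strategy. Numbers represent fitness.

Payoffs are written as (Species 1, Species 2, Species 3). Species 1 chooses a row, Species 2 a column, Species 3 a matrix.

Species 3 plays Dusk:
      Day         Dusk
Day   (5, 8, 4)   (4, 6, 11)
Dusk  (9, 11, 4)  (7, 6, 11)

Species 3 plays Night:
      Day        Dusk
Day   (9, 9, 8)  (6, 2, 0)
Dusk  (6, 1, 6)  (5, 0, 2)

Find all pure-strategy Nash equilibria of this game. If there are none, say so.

For each player, find the best response to each opponent profile; mutual best responses are the pure NE.
Species 1 against (Day, Dusk): payoffs 5, 9 → best response Dusk.
Species 1 against (Day, Night): payoffs 9, 6 → best response Day.
Species 1 against (Dusk, Dusk): payoffs 4, 7 → best response Dusk.
Species 1 against (Dusk, Night): payoffs 6, 5 → best response Day.
Species 2 against (Day, Dusk): payoffs 8, 6 → best response Day.
Species 2 against (Day, Night): payoffs 9, 2 → best response Day.
Species 2 against (Dusk, Dusk): payoffs 11, 6 → best response Day.
Species 2 against (Dusk, Night): payoffs 1, 0 → best response Day.
Species 3 against (Day, Day): payoffs 4, 8 → best response Night.
Species 3 against (Day, Dusk): payoffs 11, 0 → best response Dusk.
Species 3 against (Dusk, Day): payoffs 4, 6 → best response Night.
Species 3 against (Dusk, Dusk): payoffs 11, 2 → best response Dusk.
Mutual best responses: (Day, Day, Night).

The unique pure-strategy Nash equilibrium is (Day, Day, Night).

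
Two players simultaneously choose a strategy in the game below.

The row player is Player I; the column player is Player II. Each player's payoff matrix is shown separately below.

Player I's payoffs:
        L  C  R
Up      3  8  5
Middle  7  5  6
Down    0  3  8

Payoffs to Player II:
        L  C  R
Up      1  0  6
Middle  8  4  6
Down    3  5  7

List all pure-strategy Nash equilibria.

(Middle, L) and (Down, R)

Player I against L: payoffs 3, 7, 0 → best response Middle.
Player I against C: payoffs 8, 5, 3 → best response Up.
Player I against R: payoffs 5, 6, 8 → best response Down.
Player II against Up: payoffs 1, 0, 6 → best response R.
Player II against Middle: payoffs 8, 4, 6 → best response L.
Player II against Down: payoffs 3, 5, 7 → best response R.
Mutual best responses: (Middle, L); (Down, R).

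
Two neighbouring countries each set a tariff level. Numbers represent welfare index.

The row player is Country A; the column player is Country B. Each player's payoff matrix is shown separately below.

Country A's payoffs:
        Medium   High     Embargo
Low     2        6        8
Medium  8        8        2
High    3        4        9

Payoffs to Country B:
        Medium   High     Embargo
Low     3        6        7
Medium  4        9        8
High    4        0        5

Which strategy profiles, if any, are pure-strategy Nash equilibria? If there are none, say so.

(Low, Medium): Country A can switch to Medium (2 → 8). Not NE.
(Low, High): Country A can switch to Medium (6 → 8). Not NE.
(Low, Embargo): Country A can switch to High (8 → 9). Not NE.
(Medium, Medium): Country B can switch to High (4 → 9). Not NE.
(Medium, High): Country A gets 8, best alternative 6; Country B gets 9, best alternative 8. No profitable deviation — NE.
(Medium, Embargo): Country A can switch to Low (2 → 8). Not NE.
(High, Medium): Country A can switch to Medium (3 → 8). Not NE.
(High, High): Country A can switch to Low (4 → 6). Not NE.
(High, Embargo): Country A gets 9, best alternative 8; Country B gets 5, best alternative 4. No profitable deviation — NE.

(Medium, High); (High, Embargo)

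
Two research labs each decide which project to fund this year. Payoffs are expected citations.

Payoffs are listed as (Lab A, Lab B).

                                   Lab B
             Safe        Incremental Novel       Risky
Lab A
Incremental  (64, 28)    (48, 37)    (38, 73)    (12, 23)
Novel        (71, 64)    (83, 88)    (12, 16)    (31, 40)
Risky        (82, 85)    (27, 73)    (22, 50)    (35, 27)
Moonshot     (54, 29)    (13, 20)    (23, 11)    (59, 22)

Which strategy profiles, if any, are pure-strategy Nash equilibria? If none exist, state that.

Pure-strategy Nash equilibria: (Incremental, Novel) and (Novel, Incremental) and (Risky, Safe)

(Incremental, Safe): Lab A can switch to Novel (64 → 71). Not NE.
(Incremental, Incremental): Lab A can switch to Novel (48 → 83). Not NE.
(Incremental, Novel): Lab A gets 38, best alternative 23; Lab B gets 73, best alternative 37. No profitable deviation — NE.
(Incremental, Risky): Lab A can switch to Novel (12 → 31). Not NE.
(Novel, Safe): Lab A can switch to Risky (71 → 82). Not NE.
(Novel, Incremental): Lab A gets 83, best alternative 48; Lab B gets 88, best alternative 64. No profitable deviation — NE.
(Novel, Novel): Lab A can switch to Incremental (12 → 38). Not NE.
(Novel, Risky): Lab A can switch to Risky (31 → 35). Not NE.
(Risky, Safe): Lab A gets 82, best alternative 71; Lab B gets 85, best alternative 73. No profitable deviation — NE.
(Risky, Incremental): Lab A can switch to Incremental (27 → 48). Not NE.
(Risky, Novel): Lab A can switch to Incremental (22 → 38). Not NE.
(Risky, Risky): Lab A can switch to Moonshot (35 → 59). Not NE.
(Moonshot, Safe): Lab A can switch to Incremental (54 → 64). Not NE.
(The remaining 3 profiles each have a profitable deviation by the same check.)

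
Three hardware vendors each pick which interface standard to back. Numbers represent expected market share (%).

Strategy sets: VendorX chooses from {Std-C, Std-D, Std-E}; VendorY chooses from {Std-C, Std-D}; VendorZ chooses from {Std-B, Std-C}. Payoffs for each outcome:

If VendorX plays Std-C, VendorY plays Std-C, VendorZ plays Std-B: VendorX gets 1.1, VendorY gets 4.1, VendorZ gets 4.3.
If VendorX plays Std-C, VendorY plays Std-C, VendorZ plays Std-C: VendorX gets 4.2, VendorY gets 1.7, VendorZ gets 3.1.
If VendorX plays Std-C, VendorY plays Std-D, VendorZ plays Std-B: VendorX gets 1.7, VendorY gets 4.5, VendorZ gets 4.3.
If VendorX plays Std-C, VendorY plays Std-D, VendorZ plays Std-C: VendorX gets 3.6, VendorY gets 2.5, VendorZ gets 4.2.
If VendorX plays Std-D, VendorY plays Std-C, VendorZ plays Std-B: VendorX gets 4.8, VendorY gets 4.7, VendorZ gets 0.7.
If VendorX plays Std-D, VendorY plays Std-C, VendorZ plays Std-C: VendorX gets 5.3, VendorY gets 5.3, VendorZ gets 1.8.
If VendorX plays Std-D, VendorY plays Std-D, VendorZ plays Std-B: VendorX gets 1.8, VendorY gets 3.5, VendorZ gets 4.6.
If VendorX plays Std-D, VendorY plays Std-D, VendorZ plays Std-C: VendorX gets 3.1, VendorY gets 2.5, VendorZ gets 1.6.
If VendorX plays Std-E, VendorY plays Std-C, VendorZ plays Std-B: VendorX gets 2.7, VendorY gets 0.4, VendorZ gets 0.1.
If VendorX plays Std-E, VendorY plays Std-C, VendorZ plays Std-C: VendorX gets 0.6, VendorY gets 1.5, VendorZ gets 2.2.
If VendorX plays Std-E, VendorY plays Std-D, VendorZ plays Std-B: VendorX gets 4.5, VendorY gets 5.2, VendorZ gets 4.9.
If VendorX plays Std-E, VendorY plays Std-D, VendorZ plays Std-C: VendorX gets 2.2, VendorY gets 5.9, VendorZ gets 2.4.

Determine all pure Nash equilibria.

(Std-C, Std-C, Std-B): VendorX can switch to Std-D (1.1 → 4.8). Not NE.
(Std-C, Std-C, Std-C): VendorX can switch to Std-D (4.2 → 5.3). Not NE.
(Std-C, Std-D, Std-B): VendorX can switch to Std-D (1.7 → 1.8). Not NE.
(Std-C, Std-D, Std-C): VendorZ can switch to Std-B (4.2 → 4.3). Not NE.
(Std-D, Std-C, Std-B): VendorZ can switch to Std-C (0.7 → 1.8). Not NE.
(Std-D, Std-C, Std-C): VendorX gets 5.3, best alternative 4.2; VendorY gets 5.3, best alternative 2.5; VendorZ gets 1.8, best alternative 0.7. No profitable deviation — NE.
(Std-D, Std-D, Std-B): VendorX can switch to Std-E (1.8 → 4.5). Not NE.
(Std-D, Std-D, Std-C): VendorX can switch to Std-C (3.1 → 3.6). Not NE.
(Std-E, Std-C, Std-B): VendorX can switch to Std-D (2.7 → 4.8). Not NE.
(Std-E, Std-C, Std-C): VendorX can switch to Std-C (0.6 → 4.2). Not NE.
(Std-E, Std-D, Std-B): VendorX gets 4.5, best alternative 1.8; VendorY gets 5.2, best alternative 0.4; VendorZ gets 4.9, best alternative 2.4. No profitable deviation — NE.
(Std-E, Std-D, Std-C): VendorX can switch to Std-C (2.2 → 3.6). Not NE.

The pure Nash equilibria are (Std-D, Std-C, Std-C) and (Std-E, Std-D, Std-B).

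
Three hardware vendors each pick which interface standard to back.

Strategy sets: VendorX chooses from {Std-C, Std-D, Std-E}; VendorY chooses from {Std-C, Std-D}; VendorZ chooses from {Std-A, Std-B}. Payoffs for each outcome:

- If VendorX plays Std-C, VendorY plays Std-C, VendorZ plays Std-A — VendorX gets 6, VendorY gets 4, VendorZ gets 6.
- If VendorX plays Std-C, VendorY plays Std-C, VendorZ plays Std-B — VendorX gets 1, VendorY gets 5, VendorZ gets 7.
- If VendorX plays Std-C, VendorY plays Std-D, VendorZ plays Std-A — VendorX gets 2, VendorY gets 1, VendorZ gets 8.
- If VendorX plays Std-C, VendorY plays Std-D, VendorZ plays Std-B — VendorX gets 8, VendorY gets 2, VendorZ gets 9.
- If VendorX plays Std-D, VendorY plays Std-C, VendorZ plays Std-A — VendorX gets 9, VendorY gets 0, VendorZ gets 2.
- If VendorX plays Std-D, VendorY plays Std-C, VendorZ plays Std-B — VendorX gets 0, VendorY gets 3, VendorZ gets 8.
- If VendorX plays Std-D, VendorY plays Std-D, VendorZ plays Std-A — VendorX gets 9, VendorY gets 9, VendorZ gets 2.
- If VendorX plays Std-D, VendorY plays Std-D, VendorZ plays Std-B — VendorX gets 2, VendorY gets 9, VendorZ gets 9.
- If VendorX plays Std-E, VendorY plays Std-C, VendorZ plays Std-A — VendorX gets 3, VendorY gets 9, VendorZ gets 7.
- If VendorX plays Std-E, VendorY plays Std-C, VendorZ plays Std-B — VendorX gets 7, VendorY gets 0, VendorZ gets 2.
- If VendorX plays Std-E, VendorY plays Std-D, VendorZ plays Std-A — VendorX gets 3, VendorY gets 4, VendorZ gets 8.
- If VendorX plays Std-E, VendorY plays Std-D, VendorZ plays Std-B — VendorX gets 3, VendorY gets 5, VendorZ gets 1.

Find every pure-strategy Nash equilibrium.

(Std-C, Std-C, Std-A): VendorX can switch to Std-D (6 → 9). Not NE.
(Std-C, Std-C, Std-B): VendorX can switch to Std-E (1 → 7). Not NE.
(Std-C, Std-D, Std-A): VendorX can switch to Std-D (2 → 9). Not NE.
(Std-C, Std-D, Std-B): VendorY can switch to Std-C (2 → 5). Not NE.
(Std-D, Std-C, Std-A): VendorY can switch to Std-D (0 → 9). Not NE.
(Std-D, Std-C, Std-B): VendorX can switch to Std-C (0 → 1). Not NE.
(The remaining 6 profiles each have a profitable deviation by the same check.)

This game has no pure Nash equilibrium.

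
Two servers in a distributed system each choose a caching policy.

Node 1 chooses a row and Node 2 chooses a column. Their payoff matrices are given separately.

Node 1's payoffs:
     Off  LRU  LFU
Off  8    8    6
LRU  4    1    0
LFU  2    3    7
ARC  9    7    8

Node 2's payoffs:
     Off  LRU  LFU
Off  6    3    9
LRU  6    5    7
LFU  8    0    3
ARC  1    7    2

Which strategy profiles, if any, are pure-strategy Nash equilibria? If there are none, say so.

No pure-strategy Nash equilibrium.

(Off, Off): Node 1 can switch to ARC (8 → 9). Not NE.
(Off, LRU): Node 2 can switch to Off (3 → 6). Not NE.
(Off, LFU): Node 1 can switch to LFU (6 → 7). Not NE.
(LRU, Off): Node 1 can switch to Off (4 → 8). Not NE.
(LRU, LRU): Node 1 can switch to Off (1 → 8). Not NE.
(LRU, LFU): Node 1 can switch to Off (0 → 6). Not NE.
(The remaining 6 profiles each have a profitable deviation by the same check.)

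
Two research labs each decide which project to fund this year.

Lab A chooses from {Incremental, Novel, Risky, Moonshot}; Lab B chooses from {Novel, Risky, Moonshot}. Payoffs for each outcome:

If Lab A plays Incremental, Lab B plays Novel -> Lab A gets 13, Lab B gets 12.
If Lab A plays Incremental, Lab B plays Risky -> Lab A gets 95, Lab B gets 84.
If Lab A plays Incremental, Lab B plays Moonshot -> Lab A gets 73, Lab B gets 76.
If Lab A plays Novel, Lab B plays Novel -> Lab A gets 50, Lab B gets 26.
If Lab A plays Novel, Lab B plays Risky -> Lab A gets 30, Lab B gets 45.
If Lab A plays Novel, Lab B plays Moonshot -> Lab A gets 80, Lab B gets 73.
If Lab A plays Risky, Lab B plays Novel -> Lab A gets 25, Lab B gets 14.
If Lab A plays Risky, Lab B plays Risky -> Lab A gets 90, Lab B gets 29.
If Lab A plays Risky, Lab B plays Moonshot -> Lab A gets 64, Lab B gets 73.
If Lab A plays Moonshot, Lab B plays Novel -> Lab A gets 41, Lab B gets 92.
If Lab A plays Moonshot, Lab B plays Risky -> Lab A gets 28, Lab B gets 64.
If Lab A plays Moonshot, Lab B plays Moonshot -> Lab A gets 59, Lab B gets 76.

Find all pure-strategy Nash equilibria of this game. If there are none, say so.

(Incremental, Novel): Lab A can switch to Novel (13 → 50). Not NE.
(Incremental, Risky): Lab A gets 95, best alternative 90; Lab B gets 84, best alternative 76. No profitable deviation — NE.
(Incremental, Moonshot): Lab A can switch to Novel (73 → 80). Not NE.
(Novel, Novel): Lab B can switch to Risky (26 → 45). Not NE.
(Novel, Risky): Lab A can switch to Incremental (30 → 95). Not NE.
(Novel, Moonshot): Lab A gets 80, best alternative 73; Lab B gets 73, best alternative 45. No profitable deviation — NE.
(Risky, Novel): Lab A can switch to Novel (25 → 50). Not NE.
(Risky, Risky): Lab A can switch to Incremental (90 → 95). Not NE.
(The remaining 4 profiles each have a profitable deviation by the same check.)

Pure-strategy Nash equilibria: (Incremental, Risky); (Novel, Moonshot)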